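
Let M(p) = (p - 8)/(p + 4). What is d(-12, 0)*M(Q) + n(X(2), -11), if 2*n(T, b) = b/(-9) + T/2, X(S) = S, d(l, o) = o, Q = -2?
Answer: 10/9 ≈ 1.1111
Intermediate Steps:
n(T, b) = -b/18 + T/4 (n(T, b) = (b/(-9) + T/2)/2 = (b*(-⅑) + T*(½))/2 = (-b/9 + T/2)/2 = (T/2 - b/9)/2 = -b/18 + T/4)
M(p) = (-8 + p)/(4 + p)
d(-12, 0)*M(Q) + n(X(2), -11) = 0*((-8 - 2)/(4 - 2)) + (-1/18*(-11) + (¼)*2) = 0*(-10/2) + (11/18 + ½) = 0*((½)*(-10)) + 10/9 = 0*(-5) + 10/9 = 0 + 10/9 = 10/9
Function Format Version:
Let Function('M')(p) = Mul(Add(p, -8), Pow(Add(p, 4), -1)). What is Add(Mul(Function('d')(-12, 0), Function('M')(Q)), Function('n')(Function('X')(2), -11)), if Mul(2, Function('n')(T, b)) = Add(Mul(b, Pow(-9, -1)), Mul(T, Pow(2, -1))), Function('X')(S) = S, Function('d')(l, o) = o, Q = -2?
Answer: Rational(10, 9) ≈ 1.1111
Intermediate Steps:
Function('n')(T, b) = Add(Mul(Rational(-1, 18), b), Mul(Rational(1, 4), T)) (Function('n')(T, b) = Mul(Rational(1, 2), Add(Mul(b, Pow(-9, -1)), Mul(T, Pow(2, -1)))) = Mul(Rational(1, 2), Add(Mul(b, Rational(-1, 9)), Mul(T, Rational(1, 2)))) = Mul(Rational(1, 2), Add(Mul(Rational(-1, 9), b), Mul(Rational(1, 2), T))) = Mul(Rational(1, 2), Add(Mul(Rational(1, 2), T), Mul(Rational(-1, 9), b))) = Add(Mul(Rational(-1, 18), b), Mul(Rational(1, 4), T)))
Function('M')(p) = Mul(Pow(Add(4, p), -1), Add(-8, p)) (Function('M')(p) = Mul(Add(-8, p), Pow(Add(4, p), -1)) = Mul(Pow(Add(4, p), -1), Add(-8, p)))
Add(Mul(Function('d')(-12, 0), Function('M')(Q)), Function('n')(Function('X')(2), -11)) = Add(Mul(0, Mul(Pow(Add(4, -2), -1), Add(-8, -2))), Add(Mul(Rational(-1, 18), -11), Mul(Rational(1, 4), 2))) = Add(Mul(0, Mul(Pow(2, -1), -10)), Add(Rational(11, 18), Rational(1, 2))) = Add(Mul(0, Mul(Rational(1, 2), -10)), Rational(10, 9)) = Add(Mul(0, -5), Rational(10, 9)) = Add(0, Rational(10, 9)) = Rational(10, 9)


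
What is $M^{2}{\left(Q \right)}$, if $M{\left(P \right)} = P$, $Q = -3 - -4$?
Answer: $1$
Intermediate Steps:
$Q = 1$ ($Q = -3 + 4 = 1$)
$M^{2}{\left(Q \right)} = 1^{2} = 1$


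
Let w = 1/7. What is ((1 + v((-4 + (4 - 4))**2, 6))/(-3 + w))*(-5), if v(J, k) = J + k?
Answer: 161/4 ≈ 40.250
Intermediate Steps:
w = 1/7 (w = 1*(1/7) = 1/7 ≈ 0.14286)
((1 + v((-4 + (4 - 4))**2, 6))/(-3 + w))*(-5) = ((1 + ((-4 + (4 - 4))**2 + 6))/(-3 + 1/7))*(-5) = ((1 + ((-4 + 0)**2 + 6))/(-20/7))*(-5) = ((1 + ((-4)**2 + 6))*(-7/20))*(-5) = ((1 + (16 + 6))*(-7/20))*(-5) = ((1 + 22)*(-7/20))*(-5) = (23*(-7/20))*(-5) = -161/20*(-5) = 161/4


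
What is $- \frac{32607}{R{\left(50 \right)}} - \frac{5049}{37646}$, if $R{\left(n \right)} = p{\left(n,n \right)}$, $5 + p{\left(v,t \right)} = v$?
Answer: $- \frac{136416703}{188230} \approx -724.73$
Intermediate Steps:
$p{\left(v,t \right)} = -5 + v$
$R{\left(n \right)} = -5 + n$
$- \frac{32607}{R{\left(50 \right)}} - \frac{5049}{37646} = - \frac{32607}{-5 + 50} - \frac{5049}{37646} = - \frac{32607}{45} - \frac{5049}{37646} = \left(-32607\right) \frac{1}{45} - \frac{5049}{37646} = - \frac{3623}{5} - \frac{5049}{37646} = - \frac{136416703}{188230}$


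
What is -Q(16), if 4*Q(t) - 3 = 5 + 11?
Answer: -19/4 ≈ -4.7500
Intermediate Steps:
Q(t) = 19/4 (Q(t) = 3/4 + (5 + 11)/4 = 3/4 + (1/4)*16 = 3/4 + 4 = 19/4)
-Q(16) = -1*19/4 = -19/4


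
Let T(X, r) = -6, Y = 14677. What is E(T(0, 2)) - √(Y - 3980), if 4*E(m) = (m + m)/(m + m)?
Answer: ¼ - √10697 ≈ -103.18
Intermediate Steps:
E(m) = ¼ (E(m) = ((m + m)/(m + m))/4 = ((2*m)/((2*m)))/4 = ((2*m)*(1/(2*m)))/4 = (¼)*1 = ¼)
E(T(0, 2)) - √(Y - 3980) = ¼ - √(14677 - 3980) = ¼ - √10697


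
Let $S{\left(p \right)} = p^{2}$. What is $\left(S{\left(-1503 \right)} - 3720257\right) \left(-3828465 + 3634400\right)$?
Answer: $283577093120$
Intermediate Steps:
$\left(S{\left(-1503 \right)} - 3720257\right) \left(-3828465 + 3634400\right) = \left(\left(-1503\right)^{2} - 3720257\right) \left(-3828465 + 3634400\right) = \left(2259009 - 3720257\right) \left(-194065\right) = \left(-1461248\right) \left(-194065\right) = 283577093120$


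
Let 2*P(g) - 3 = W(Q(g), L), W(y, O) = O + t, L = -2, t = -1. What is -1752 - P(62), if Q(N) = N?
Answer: -1752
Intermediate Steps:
W(y, O) = -1 + O (W(y, O) = O - 1 = -1 + O)
P(g) = 0 (P(g) = 3/2 + (-1 - 2)/2 = 3/2 + (1/2)*(-3) = 3/2 - 3/2 = 0)
-1752 - P(62) = -1752 - 1*0 = -1752 + 0 = -1752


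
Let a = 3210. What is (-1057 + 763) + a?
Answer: 2916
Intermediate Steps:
(-1057 + 763) + a = (-1057 + 763) + 3210 = -294 + 3210 = 2916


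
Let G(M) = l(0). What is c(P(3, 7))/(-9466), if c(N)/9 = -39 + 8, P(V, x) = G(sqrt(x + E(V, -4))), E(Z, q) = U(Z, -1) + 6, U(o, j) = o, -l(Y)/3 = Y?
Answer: 279/9466 ≈ 0.029474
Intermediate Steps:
l(Y) = -3*Y
E(Z, q) = 6 + Z (E(Z, q) = Z + 6 = 6 + Z)
G(M) = 0 (G(M) = -3*0 = 0)
P(V, x) = 0
c(N) = -279 (c(N) = 9*(-39 + 8) = 9*(-31) = -279)
c(P(3, 7))/(-9466) = -279/(-9466) = -279*(-1/9466) = 279/9466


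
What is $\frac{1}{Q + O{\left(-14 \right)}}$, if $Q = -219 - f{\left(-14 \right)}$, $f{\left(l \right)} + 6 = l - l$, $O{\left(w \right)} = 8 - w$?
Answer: $- \frac{1}{191} \approx -0.0052356$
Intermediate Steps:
$f{\left(l \right)} = -6$ ($f{\left(l \right)} = -6 + \left(l - l\right) = -6 + 0 = -6$)
$Q = -213$ ($Q = -219 - -6 = -219 + 6 = -213$)
$\frac{1}{Q + O{\left(-14 \right)}} = \frac{1}{-213 + \left(8 - -14\right)} = \frac{1}{-213 + \left(8 + 14\right)} = \frac{1}{-213 + 22} = \frac{1}{-191} = - \frac{1}{191}$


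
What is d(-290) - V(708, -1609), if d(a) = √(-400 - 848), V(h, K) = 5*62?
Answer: -310 + 4*I*√78 ≈ -310.0 + 35.327*I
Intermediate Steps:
V(h, K) = 310
d(a) = 4*I*√78 (d(a) = √(-1248) = 4*I*√78)
d(-290) - V(708, -1609) = 4*I*√78 - 1*310 = 4*I*√78 - 310 = -310 + 4*I*√78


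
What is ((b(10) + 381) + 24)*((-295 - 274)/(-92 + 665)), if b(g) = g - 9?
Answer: -231014/573 ≈ -403.17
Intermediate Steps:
b(g) = -9 + g
((b(10) + 381) + 24)*((-295 - 274)/(-92 + 665)) = (((-9 + 10) + 381) + 24)*((-295 - 274)/(-92 + 665)) = ((1 + 381) + 24)*(-569/573) = (382 + 24)*(-569*1/573) = 406*(-569/573) = -231014/573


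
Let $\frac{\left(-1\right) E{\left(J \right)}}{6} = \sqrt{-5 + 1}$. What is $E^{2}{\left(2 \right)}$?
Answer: $-144$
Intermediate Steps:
$E{\left(J \right)} = - 12 i$ ($E{\left(J \right)} = - 6 \sqrt{-5 + 1} = - 6 \sqrt{-4} = - 6 \cdot 2 i = - 12 i$)
$E^{2}{\left(2 \right)} = \left(- 12 i\right)^{2} = -144$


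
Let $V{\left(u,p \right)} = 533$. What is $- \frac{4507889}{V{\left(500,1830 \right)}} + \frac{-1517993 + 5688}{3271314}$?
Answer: $- \frac{14747526454711}{1743610362} \approx -8458.0$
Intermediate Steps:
$- \frac{4507889}{V{\left(500,1830 \right)}} + \frac{-1517993 + 5688}{3271314} = - \frac{4507889}{533} + \frac{-1517993 + 5688}{3271314} = \left(-4507889\right) \frac{1}{533} - \frac{1512305}{3271314} = - \frac{4507889}{533} - \frac{1512305}{3271314} = - \frac{14747526454711}{1743610362}$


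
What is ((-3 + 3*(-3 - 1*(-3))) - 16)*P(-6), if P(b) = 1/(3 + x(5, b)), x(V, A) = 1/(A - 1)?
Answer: -133/20 ≈ -6.6500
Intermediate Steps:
x(V, A) = 1/(-1 + A)
P(b) = 1/(3 + 1/(-1 + b))
((-3 + 3*(-3 - 1*(-3))) - 16)*P(-6) = ((-3 + 3*(-3 - 1*(-3))) - 16)*((-1 - 6)/(-2 + 3*(-6))) = ((-3 + 3*(-3 + 3)) - 16)*(-7/(-2 - 18)) = ((-3 + 3*0) - 16)*(-7/(-20)) = ((-3 + 0) - 16)*(-1/20*(-7)) = (-3 - 16)*(7/20) = -19*7/20 = -133/20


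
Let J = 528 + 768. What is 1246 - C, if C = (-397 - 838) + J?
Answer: 1185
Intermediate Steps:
J = 1296
C = 61 (C = (-397 - 838) + 1296 = -1235 + 1296 = 61)
1246 - C = 1246 - 1*61 = 1246 - 61 = 1185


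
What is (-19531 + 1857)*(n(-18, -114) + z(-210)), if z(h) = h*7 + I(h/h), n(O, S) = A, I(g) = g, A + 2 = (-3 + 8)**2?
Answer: 25556604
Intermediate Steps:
A = 23 (A = -2 + (-3 + 8)**2 = -2 + 5**2 = -2 + 25 = 23)
n(O, S) = 23
z(h) = 1 + 7*h (z(h) = h*7 + h/h = 7*h + 1 = 1 + 7*h)
(-19531 + 1857)*(n(-18, -114) + z(-210)) = (-19531 + 1857)*(23 + (1 + 7*(-210))) = -17674*(23 + (1 - 1470)) = -17674*(23 - 1469) = -17674*(-1446) = 25556604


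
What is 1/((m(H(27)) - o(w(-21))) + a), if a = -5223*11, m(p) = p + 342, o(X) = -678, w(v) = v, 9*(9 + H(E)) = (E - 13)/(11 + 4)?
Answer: -135/7619656 ≈ -1.7717e-5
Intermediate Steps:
H(E) = -1228/135 + E/135 (H(E) = -9 + ((E - 13)/(11 + 4))/9 = -9 + ((-13 + E)/15)/9 = -9 + ((-13 + E)*(1/15))/9 = -9 + (-13/15 + E/15)/9 = -9 + (-13/135 + E/135) = -1228/135 + E/135)
m(p) = 342 + p
a = -57453
1/((m(H(27)) - o(w(-21))) + a) = 1/(((342 + (-1228/135 + (1/135)*27)) - 1*(-678)) - 57453) = 1/(((342 + (-1228/135 + 1/5)) + 678) - 57453) = 1/(((342 - 1201/135) + 678) - 57453) = 1/((44969/135 + 678) - 57453) = 1/(136499/135 - 57453) = 1/(-7619656/135) = -135/7619656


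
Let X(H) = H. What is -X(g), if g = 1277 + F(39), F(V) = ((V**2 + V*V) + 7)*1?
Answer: -4326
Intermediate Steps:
F(V) = 7 + 2*V**2 (F(V) = ((V**2 + V**2) + 7)*1 = (2*V**2 + 7)*1 = (7 + 2*V**2)*1 = 7 + 2*V**2)
g = 4326 (g = 1277 + (7 + 2*39**2) = 1277 + (7 + 2*1521) = 1277 + (7 + 3042) = 1277 + 3049 = 4326)
-X(g) = -1*4326 = -4326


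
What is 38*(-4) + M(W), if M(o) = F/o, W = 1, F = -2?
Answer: -154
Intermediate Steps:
M(o) = -2/o
38*(-4) + M(W) = 38*(-4) - 2/1 = -152 - 2*1 = -152 - 2 = -154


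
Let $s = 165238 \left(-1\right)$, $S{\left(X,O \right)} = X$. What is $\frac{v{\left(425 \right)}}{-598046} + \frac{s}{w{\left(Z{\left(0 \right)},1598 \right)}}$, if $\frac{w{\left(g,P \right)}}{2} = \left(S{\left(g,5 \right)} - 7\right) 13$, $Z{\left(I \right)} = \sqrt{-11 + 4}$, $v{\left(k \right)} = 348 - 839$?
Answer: $\frac{24705006769}{31098392} + \frac{82619 i \sqrt{7}}{728} \approx 794.41 + 300.26 i$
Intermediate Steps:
$v{\left(k \right)} = -491$ ($v{\left(k \right)} = 348 - 839 = -491$)
$s = -165238$
$Z{\left(I \right)} = i \sqrt{7}$ ($Z{\left(I \right)} = \sqrt{-7} = i \sqrt{7}$)
$w{\left(g,P \right)} = -182 + 26 g$ ($w{\left(g,P \right)} = 2 \left(g - 7\right) 13 = 2 \left(-7 + g\right) 13 = 2 \left(-91 + 13 g\right) = -182 + 26 g$)
$\frac{v{\left(425 \right)}}{-598046} + \frac{s}{w{\left(Z{\left(0 \right)},1598 \right)}} = - \frac{491}{-598046} - \frac{165238}{-182 + 26 i \sqrt{7}} = \left(-491\right) \left(- \frac{1}{598046}\right) - \frac{165238}{-182 + 26 i \sqrt{7}} = \frac{491}{598046} - \frac{165238}{-182 + 26 i \sqrt{7}}$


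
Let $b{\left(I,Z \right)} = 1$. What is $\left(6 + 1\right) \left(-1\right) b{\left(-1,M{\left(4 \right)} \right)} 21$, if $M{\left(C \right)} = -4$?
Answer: $-147$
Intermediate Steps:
$\left(6 + 1\right) \left(-1\right) b{\left(-1,M{\left(4 \right)} \right)} 21 = \left(6 + 1\right) \left(-1\right) 1 \cdot 21 = 7 \left(-1\right) 1 \cdot 21 = \left(-7\right) 1 \cdot 21 = \left(-7\right) 21 = -147$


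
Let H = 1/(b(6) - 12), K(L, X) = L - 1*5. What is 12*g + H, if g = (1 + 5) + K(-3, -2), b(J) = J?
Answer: -145/6 ≈ -24.167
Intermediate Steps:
K(L, X) = -5 + L (K(L, X) = L - 5 = -5 + L)
g = -2 (g = (1 + 5) + (-5 - 3) = 6 - 8 = -2)
H = -⅙ (H = 1/(6 - 12) = 1/(-6) = -⅙ ≈ -0.16667)
12*g + H = 12*(-2) - ⅙ = -24 - ⅙ = -145/6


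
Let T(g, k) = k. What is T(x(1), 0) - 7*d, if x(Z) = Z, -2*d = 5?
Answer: 35/2 ≈ 17.500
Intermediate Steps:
d = -5/2 (d = -½*5 = -5/2 ≈ -2.5000)
T(x(1), 0) - 7*d = 0 - 7*(-5/2) = 0 + 35/2 = 35/2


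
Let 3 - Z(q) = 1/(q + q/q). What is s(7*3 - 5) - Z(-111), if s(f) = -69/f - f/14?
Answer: -52141/6160 ≈ -8.4644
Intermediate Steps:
s(f) = -69/f - f/14 (s(f) = -69/f - f*(1/14) = -69/f - f/14)
Z(q) = 3 - 1/(1 + q) (Z(q) = 3 - 1/(q + q/q) = 3 - 1/(q + 1) = 3 - 1/(1 + q))
s(7*3 - 5) - Z(-111) = (-69/(7*3 - 5) - (7*3 - 5)/14) - (2 + 3*(-111))/(1 - 111) = (-69/(21 - 5) - (21 - 5)/14) - (2 - 333)/(-110) = (-69/16 - 1/14*16) - (-1)*(-331)/110 = (-69*1/16 - 8/7) - 1*331/110 = (-69/16 - 8/7) - 331/110 = -611/112 - 331/110 = -52141/6160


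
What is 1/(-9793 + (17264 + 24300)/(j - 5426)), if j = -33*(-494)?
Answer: -2719/26616776 ≈ -0.00010215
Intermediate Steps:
j = 16302
1/(-9793 + (17264 + 24300)/(j - 5426)) = 1/(-9793 + (17264 + 24300)/(16302 - 5426)) = 1/(-9793 + 41564/10876) = 1/(-9793 + 41564*(1/10876)) = 1/(-9793 + 10391/2719) = 1/(-26616776/2719) = -2719/26616776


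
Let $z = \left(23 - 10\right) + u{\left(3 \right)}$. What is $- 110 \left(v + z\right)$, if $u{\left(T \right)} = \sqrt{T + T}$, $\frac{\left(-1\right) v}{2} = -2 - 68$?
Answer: $-16830 - 110 \sqrt{6} \approx -17099.0$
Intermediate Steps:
$v = 140$ ($v = - 2 \left(-2 - 68\right) = \left(-2\right) \left(-70\right) = 140$)
$u{\left(T \right)} = \sqrt{2} \sqrt{T}$ ($u{\left(T \right)} = \sqrt{2 T} = \sqrt{2} \sqrt{T}$)
$z = 13 + \sqrt{6}$ ($z = \left(23 - 10\right) + \sqrt{2} \sqrt{3} = 13 + \sqrt{6} \approx 15.449$)
$- 110 \left(v + z\right) = - 110 \left(140 + \left(13 + \sqrt{6}\right)\right) = - 110 \left(153 + \sqrt{6}\right) = -16830 - 110 \sqrt{6}$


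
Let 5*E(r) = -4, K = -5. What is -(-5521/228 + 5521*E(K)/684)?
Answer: 5521/180 ≈ 30.672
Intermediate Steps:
E(r) = -⅘ (E(r) = (⅕)*(-4) = -⅘)
-(-5521/228 + 5521*E(K)/684) = -5521/((38/(-⅘ - 3))*18) = -5521/((38/(-19/5))*18) = -5521/(-5/19*38*18) = -5521/((-10*18)) = -5521/(-180) = -5521*(-1/180) = 5521/180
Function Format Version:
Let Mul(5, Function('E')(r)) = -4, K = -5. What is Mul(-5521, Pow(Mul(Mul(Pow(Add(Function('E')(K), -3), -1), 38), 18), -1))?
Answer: Rational(5521, 180) ≈ 30.672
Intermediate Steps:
Function('E')(r) = Rational(-4, 5) (Function('E')(r) = Mul(Rational(1, 5), -4) = Rational(-4, 5))
Mul(-5521, Pow(Mul(Mul(Pow(Add(Function('E')(K), -3), -1), 38), 18), -1)) = Mul(-5521, Pow(Mul(Mul(Pow(Add(Rational(-4, 5), -3), -1), 38), 18), -1)) = Mul(-5521, Pow(Mul(Mul(Pow(Rational(-19, 5), -1), 38), 18), -1)) = Mul(-5521, Pow(Mul(Mul(Rational(-5, 19), 38), 18), -1)) = Mul(-5521, Pow(Mul(-10, 18), -1)) = Mul(-5521, Pow(-180, -1)) = Mul(-5521, Rational(-1, 180)) = Rational(5521, 180)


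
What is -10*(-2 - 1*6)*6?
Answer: 480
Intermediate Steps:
-10*(-2 - 1*6)*6 = -10*(-2 - 6)*6 = -10*(-8)*6 = 80*6 = 480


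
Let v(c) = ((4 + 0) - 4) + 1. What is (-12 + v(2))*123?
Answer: -1353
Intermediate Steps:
v(c) = 1 (v(c) = (4 - 4) + 1 = 0 + 1 = 1)
(-12 + v(2))*123 = (-12 + 1)*123 = -11*123 = -1353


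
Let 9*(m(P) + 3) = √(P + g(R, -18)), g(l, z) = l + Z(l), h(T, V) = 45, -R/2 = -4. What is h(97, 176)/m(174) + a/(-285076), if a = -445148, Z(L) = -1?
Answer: -65303749/3550492 - 405*√181/548 ≈ -28.336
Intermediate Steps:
R = 8 (R = -2*(-4) = 8)
g(l, z) = -1 + l (g(l, z) = l - 1 = -1 + l)
m(P) = -3 + √(7 + P)/9 (m(P) = -3 + √(P + (-1 + 8))/9 = -3 + √(P + 7)/9 = -3 + √(7 + P)/9)
h(97, 176)/m(174) + a/(-285076) = 45/(-3 + √(7 + 174)/9) - 445148/(-285076) = 45/(-3 + √181/9) - 445148*(-1/285076) = 45/(-3 + √181/9) + 10117/6479 = 10117/6479 + 45/(-3 + √181/9)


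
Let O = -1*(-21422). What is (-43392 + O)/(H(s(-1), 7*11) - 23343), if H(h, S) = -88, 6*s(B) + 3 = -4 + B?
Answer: 21970/23431 ≈ 0.93765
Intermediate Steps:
O = 21422
s(B) = -7/6 + B/6 (s(B) = -½ + (-4 + B)/6 = -½ + (-⅔ + B/6) = -7/6 + B/6)
(-43392 + O)/(H(s(-1), 7*11) - 23343) = (-43392 + 21422)/(-88 - 23343) = -21970/(-23431) = -21970*(-1/23431) = 21970/23431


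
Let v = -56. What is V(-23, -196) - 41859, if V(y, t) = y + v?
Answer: -41938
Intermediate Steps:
V(y, t) = -56 + y (V(y, t) = y - 56 = -56 + y)
V(-23, -196) - 41859 = (-56 - 23) - 41859 = -79 - 41859 = -41938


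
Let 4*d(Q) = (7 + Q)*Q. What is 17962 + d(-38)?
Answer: 36513/2 ≈ 18257.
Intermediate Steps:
d(Q) = Q*(7 + Q)/4 (d(Q) = ((7 + Q)*Q)/4 = (Q*(7 + Q))/4 = Q*(7 + Q)/4)
17962 + d(-38) = 17962 + (¼)*(-38)*(7 - 38) = 17962 + (¼)*(-38)*(-31) = 17962 + 589/2 = 36513/2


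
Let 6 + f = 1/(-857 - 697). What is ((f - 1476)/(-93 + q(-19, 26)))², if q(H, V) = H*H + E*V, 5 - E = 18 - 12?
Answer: 5303942574841/141427140624 ≈ 37.503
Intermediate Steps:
E = -1 (E = 5 - (18 - 12) = 5 - 1*6 = 5 - 6 = -1)
f = -9325/1554 (f = -6 + 1/(-857 - 697) = -6 + 1/(-1554) = -6 - 1/1554 = -9325/1554 ≈ -6.0006)
q(H, V) = H² - V (q(H, V) = H*H - V = H² - V)
((f - 1476)/(-93 + q(-19, 26)))² = ((-9325/1554 - 1476)/(-93 + ((-19)² - 1*26)))² = (-2303029/(1554*(-93 + (361 - 26))))² = (-2303029/(1554*(-93 + 335)))² = (-2303029/1554/242)² = (-2303029/1554*1/242)² = (-2303029/376068)² = 5303942574841/141427140624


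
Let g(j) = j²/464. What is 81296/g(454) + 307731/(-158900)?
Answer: 6531380263/36070300 ≈ 181.07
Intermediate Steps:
g(j) = j²/464 (g(j) = j²*(1/464) = j²/464)
81296/g(454) + 307731/(-158900) = 81296/(((1/464)*454²)) + 307731/(-158900) = 81296/(((1/464)*206116)) + 307731*(-1/158900) = 81296/(51529/116) - 307731/158900 = 81296*(116/51529) - 307731/158900 = 9430336/51529 - 307731/158900 = 6531380263/36070300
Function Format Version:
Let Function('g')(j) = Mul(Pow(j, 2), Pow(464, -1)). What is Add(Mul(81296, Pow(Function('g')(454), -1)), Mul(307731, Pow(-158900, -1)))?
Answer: Rational(6531380263, 36070300) ≈ 181.07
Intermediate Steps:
Function('g')(j) = Mul(Rational(1, 464), Pow(j, 2)) (Function('g')(j) = Mul(Pow(j, 2), Rational(1, 464)) = Mul(Rational(1, 464), Pow(j, 2)))
Add(Mul(81296, Pow(Function('g')(454), -1)), Mul(307731, Pow(-158900, -1))) = Add(Mul(81296, Pow(Mul(Rational(1, 464), Pow(454, 2)), -1)), Mul(307731, Pow(-158900, -1))) = Add(Mul(81296, Pow(Mul(Rational(1, 464), 206116), -1)), Mul(307731, Rational(-1, 158900))) = Add(Mul(81296, Pow(Rational(51529, 116), -1)), Rational(-307731, 158900)) = Add(Mul(81296, Rational(116, 51529)), Rational(-307731, 158900)) = Add(Rational(9430336, 51529), Rational(-307731, 158900)) = Rational(6531380263, 36070300)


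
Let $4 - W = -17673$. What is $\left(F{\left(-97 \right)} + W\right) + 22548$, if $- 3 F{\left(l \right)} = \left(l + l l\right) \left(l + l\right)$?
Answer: $642401$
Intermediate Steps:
$W = 17677$ ($W = 4 - -17673 = 4 + 17673 = 17677$)
$F{\left(l \right)} = - \frac{2 l \left(l + l^{2}\right)}{3}$ ($F{\left(l \right)} = - \frac{\left(l + l l\right) \left(l + l\right)}{3} = - \frac{\left(l + l^{2}\right) 2 l}{3} = - \frac{2 l \left(l + l^{2}\right)}{3}$)
$\left(F{\left(-97 \right)} + W\right) + 22548 = \left(\frac{2 \left(-97\right)^{2} \left(-1 - -97\right)}{3} + 17677\right) + 22548 = \left(\frac{2}{3} \cdot 9409 \left(-1 + 97\right) + 17677\right) + 22548 = \left(\frac{2}{3} \cdot 9409 \cdot 96 + 17677\right) + 22548 = \left(602176 + 17677\right) + 22548 = 619853 + 22548 = 642401$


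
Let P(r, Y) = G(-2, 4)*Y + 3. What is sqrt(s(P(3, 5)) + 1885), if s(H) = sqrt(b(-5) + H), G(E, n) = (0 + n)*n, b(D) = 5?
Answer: sqrt(1885 + 2*sqrt(22)) ≈ 43.524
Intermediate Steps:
G(E, n) = n**2 (G(E, n) = n*n = n**2)
P(r, Y) = 3 + 16*Y (P(r, Y) = 4**2*Y + 3 = 16*Y + 3 = 3 + 16*Y)
s(H) = sqrt(5 + H)
sqrt(s(P(3, 5)) + 1885) = sqrt(sqrt(5 + (3 + 16*5)) + 1885) = sqrt(sqrt(5 + (3 + 80)) + 1885) = sqrt(sqrt(5 + 83) + 1885) = sqrt(sqrt(88) + 1885) = sqrt(2*sqrt(22) + 1885) = sqrt(1885 + 2*sqrt(22))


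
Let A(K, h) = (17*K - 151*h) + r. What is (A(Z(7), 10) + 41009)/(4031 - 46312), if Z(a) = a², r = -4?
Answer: -40328/42281 ≈ -0.95381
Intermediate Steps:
A(K, h) = -4 - 151*h + 17*K (A(K, h) = (17*K - 151*h) - 4 = (-151*h + 17*K) - 4 = -4 - 151*h + 17*K)
(A(Z(7), 10) + 41009)/(4031 - 46312) = ((-4 - 151*10 + 17*7²) + 41009)/(4031 - 46312) = ((-4 - 1510 + 17*49) + 41009)/(-42281) = ((-4 - 1510 + 833) + 41009)*(-1/42281) = (-681 + 41009)*(-1/42281) = 40328*(-1/42281) = -40328/42281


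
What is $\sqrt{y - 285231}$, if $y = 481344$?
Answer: $\sqrt{196113} \approx 442.85$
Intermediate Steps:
$\sqrt{y - 285231} = \sqrt{481344 - 285231} = \sqrt{196113}$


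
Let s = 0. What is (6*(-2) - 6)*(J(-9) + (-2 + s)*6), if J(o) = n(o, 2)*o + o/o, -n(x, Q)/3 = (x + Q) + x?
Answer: 7974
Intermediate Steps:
n(x, Q) = -6*x - 3*Q (n(x, Q) = -3*((x + Q) + x) = -3*((Q + x) + x) = -3*(Q + 2*x) = -6*x - 3*Q)
J(o) = 1 + o*(-6 - 6*o) (J(o) = (-6*o - 3*2)*o + o/o = (-6*o - 6)*o + 1 = (-6 - 6*o)*o + 1 = o*(-6 - 6*o) + 1 = 1 + o*(-6 - 6*o))
(6*(-2) - 6)*(J(-9) + (-2 + s)*6) = (6*(-2) - 6)*((1 - 6*(-9)*(1 - 9)) + (-2 + 0)*6) = (-12 - 6)*((1 - 6*(-9)*(-8)) - 2*6) = -18*((1 - 432) - 12) = -18*(-431 - 12) = -18*(-443) = 7974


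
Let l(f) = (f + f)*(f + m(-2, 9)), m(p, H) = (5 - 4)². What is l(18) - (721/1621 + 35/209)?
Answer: 231524252/338789 ≈ 683.39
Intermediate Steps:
m(p, H) = 1 (m(p, H) = 1² = 1)
l(f) = 2*f*(1 + f) (l(f) = (f + f)*(f + 1) = (2*f)*(1 + f) = 2*f*(1 + f))
l(18) - (721/1621 + 35/209) = 2*18*(1 + 18) - (721/1621 + 35/209) = 2*18*19 - (721*(1/1621) + 35*(1/209)) = 684 - (721/1621 + 35/209) = 684 - 1*207424/338789 = 684 - 207424/338789 = 231524252/338789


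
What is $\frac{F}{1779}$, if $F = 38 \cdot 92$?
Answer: $\frac{3496}{1779} \approx 1.9651$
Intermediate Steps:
$F = 3496$
$\frac{F}{1779} = \frac{3496}{1779}$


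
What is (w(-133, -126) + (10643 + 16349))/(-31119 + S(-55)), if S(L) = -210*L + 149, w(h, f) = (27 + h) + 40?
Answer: -13463/9710 ≈ -1.3865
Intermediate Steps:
w(h, f) = 67 + h
S(L) = 149 - 210*L
(w(-133, -126) + (10643 + 16349))/(-31119 + S(-55)) = ((67 - 133) + (10643 + 16349))/(-31119 + (149 - 210*(-55))) = (-66 + 26992)/(-31119 + (149 + 11550)) = 26926/(-31119 + 11699) = 26926/(-19420) = 26926*(-1/19420) = -13463/9710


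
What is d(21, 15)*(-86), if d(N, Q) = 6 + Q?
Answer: -1806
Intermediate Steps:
d(21, 15)*(-86) = (6 + 15)*(-86) = 21*(-86) = -1806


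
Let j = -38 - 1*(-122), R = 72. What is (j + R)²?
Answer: 24336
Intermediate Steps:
j = 84 (j = -38 + 122 = 84)
(j + R)² = (84 + 72)² = 156² = 24336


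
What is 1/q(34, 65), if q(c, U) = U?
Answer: 1/65 ≈ 0.015385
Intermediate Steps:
1/q(34, 65) = 1/65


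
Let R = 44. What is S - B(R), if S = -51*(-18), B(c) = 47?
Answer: 871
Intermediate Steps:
S = 918
S - B(R) = 918 - 1*47 = 918 - 47 = 871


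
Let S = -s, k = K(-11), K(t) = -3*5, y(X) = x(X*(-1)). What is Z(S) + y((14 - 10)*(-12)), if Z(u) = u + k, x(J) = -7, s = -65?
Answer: 43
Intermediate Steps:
y(X) = -7
K(t) = -15
k = -15
S = 65 (S = -1*(-65) = 65)
Z(u) = -15 + u (Z(u) = u - 15 = -15 + u)
Z(S) + y((14 - 10)*(-12)) = (-15 + 65) - 7 = 50 - 7 = 43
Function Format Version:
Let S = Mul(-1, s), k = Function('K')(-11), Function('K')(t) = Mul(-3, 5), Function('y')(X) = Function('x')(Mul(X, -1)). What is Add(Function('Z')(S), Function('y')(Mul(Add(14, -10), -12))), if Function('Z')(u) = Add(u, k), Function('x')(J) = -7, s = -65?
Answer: 43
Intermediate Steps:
Function('y')(X) = -7
Function('K')(t) = -15
k = -15
S = 65 (S = Mul(-1, -65) = 65)
Function('Z')(u) = Add(-15, u) (Function('Z')(u) = Add(u, -15) = Add(-15, u))
Add(Function('Z')(S), Function('y')(Mul(Add(14, -10), -12))) = Add(Add(-15, 65), -7) = Add(50, -7) = 43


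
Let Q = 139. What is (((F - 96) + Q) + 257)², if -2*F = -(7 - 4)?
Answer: 363609/4 ≈ 90902.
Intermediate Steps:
F = 3/2 (F = -(-1)*(7 - 4)/2 = -(-1)*3/2 = -½*(-3) = 3/2 ≈ 1.5000)
(((F - 96) + Q) + 257)² = (((3/2 - 96) + 139) + 257)² = ((-189/2 + 139) + 257)² = (89/2 + 257)² = (603/2)² = 363609/4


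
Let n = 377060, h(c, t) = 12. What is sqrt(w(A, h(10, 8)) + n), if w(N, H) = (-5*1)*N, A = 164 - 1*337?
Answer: 5*sqrt(15117) ≈ 614.76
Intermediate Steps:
A = -173 (A = 164 - 337 = -173)
w(N, H) = -5*N
sqrt(w(A, h(10, 8)) + n) = sqrt(-5*(-173) + 377060) = sqrt(865 + 377060) = sqrt(377925) = 5*sqrt(15117)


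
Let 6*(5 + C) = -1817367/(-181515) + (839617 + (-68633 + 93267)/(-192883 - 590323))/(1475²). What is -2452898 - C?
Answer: -151733498995309552192259/61858952588786250 ≈ -2.4529e+6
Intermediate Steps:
C = -202091819062860241/61858952588786250 (C = -5 + (-1817367/(-181515) + (839617 + (-68633 + 93267)/(-192883 - 590323))/(1475²))/6 = -5 + (-1817367*(-1/181515) + (839617 + 24634/(-783206))/2175625)/6 = -5 + (605789/60505 + (839617 + 24634*(-1/783206))*(1/2175625))/6 = -5 + (605789/60505 + (839617 - 12317/391603)*(1/2175625))/6 = -5 + (605789/60505 + (328796523734/391603)*(1/2175625))/6 = -5 + (605789/60505 + 328796523734/851981276875)/6 = -5 + (⅙)*(107202943881071009/10309825431464375) = -5 + 107202943881071009/61858952588786250 = -202091819062860241/61858952588786250 ≈ -3.2670)
-2452898 - C = -2452898 - 1*(-202091819062860241/61858952588786250) = -2452898 + 202091819062860241/61858952588786250 = -151733498995309552192259/61858952588786250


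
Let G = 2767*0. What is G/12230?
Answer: 0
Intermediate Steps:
G = 0
G/12230 = 0/12230 = 0*(1/12230) = 0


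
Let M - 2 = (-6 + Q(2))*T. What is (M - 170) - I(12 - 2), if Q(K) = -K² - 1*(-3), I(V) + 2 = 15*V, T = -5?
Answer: -281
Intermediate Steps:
I(V) = -2 + 15*V
Q(K) = 3 - K² (Q(K) = -K² + 3 = 3 - K²)
M = 37 (M = 2 + (-6 + (3 - 1*2²))*(-5) = 2 + (-6 + (3 - 1*4))*(-5) = 2 + (-6 + (3 - 4))*(-5) = 2 + (-6 - 1)*(-5) = 2 - 7*(-5) = 2 + 35 = 37)
(M - 170) - I(12 - 2) = (37 - 170) - (-2 + 15*(12 - 2)) = -133 - (-2 + 15*10) = -133 - (-2 + 150) = -133 - 1*148 = -133 - 148 = -281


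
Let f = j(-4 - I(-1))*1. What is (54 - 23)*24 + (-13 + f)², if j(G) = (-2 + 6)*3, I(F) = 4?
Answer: 745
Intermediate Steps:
j(G) = 12 (j(G) = 4*3 = 12)
f = 12 (f = 12*1 = 12)
(54 - 23)*24 + (-13 + f)² = (54 - 23)*24 + (-13 + 12)² = 31*24 + (-1)² = 744 + 1 = 745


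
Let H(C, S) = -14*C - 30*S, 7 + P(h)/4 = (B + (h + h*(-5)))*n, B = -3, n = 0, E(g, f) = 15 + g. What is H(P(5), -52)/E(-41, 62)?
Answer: -976/13 ≈ -75.077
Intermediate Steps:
P(h) = -28 (P(h) = -28 + 4*((-3 + (h + h*(-5)))*0) = -28 + 4*((-3 + (h - 5*h))*0) = -28 + 4*((-3 - 4*h)*0) = -28 + 4*0 = -28 + 0 = -28)
H(C, S) = -30*S - 14*C
H(P(5), -52)/E(-41, 62) = (-30*(-52) - 14*(-28))/(15 - 41) = (1560 + 392)/(-26) = 1952*(-1/26) = -976/13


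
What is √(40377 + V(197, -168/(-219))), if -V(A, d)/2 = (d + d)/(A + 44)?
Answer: √12497228664841/17593 ≈ 200.94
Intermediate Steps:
V(A, d) = -4*d/(44 + A) (V(A, d) = -2*(d + d)/(A + 44) = -2*2*d/(44 + A) = -4*d/(44 + A))
√(40377 + V(197, -168/(-219))) = √(40377 - 4*(-168/(-219))/(44 + 197)) = √(40377 - 4*(-168*(-1/219))/241) = √(40377 - 4*56/73*1/241) = √(40377 - 224/17593) = √(710352337/17593) = √12497228664841/17593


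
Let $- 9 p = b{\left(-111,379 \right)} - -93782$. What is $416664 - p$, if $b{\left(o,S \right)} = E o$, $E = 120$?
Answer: $\frac{3830438}{9} \approx 4.256 \cdot 10^{5}$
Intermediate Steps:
$b{\left(o,S \right)} = 120 o$
$p = - \frac{80462}{9}$ ($p = - \frac{120 \left(-111\right) - -93782}{9} = - \frac{-13320 + 93782}{9} = \left(- \frac{1}{9}\right) 80462 = - \frac{80462}{9} \approx -8940.2$)
$416664 - p = 416664 - - \frac{80462}{9} = 416664 + \frac{80462}{9} = \frac{3830438}{9}$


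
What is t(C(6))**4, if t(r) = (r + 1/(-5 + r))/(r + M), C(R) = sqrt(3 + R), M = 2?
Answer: 1/16 ≈ 0.062500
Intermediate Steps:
t(r) = (r + 1/(-5 + r))/(2 + r) (t(r) = (r + 1/(-5 + r))/(r + 2) = (r + 1/(-5 + r))/(2 + r))
t(C(6))**4 = ((-1 - (sqrt(3 + 6))**2 + 5*sqrt(3 + 6))/(10 - (sqrt(3 + 6))**2 + 3*sqrt(3 + 6)))**4 = ((-1 - (sqrt(9))**2 + 5*sqrt(9))/(10 - (sqrt(9))**2 + 3*sqrt(9)))**4 = ((-1 - 1*3**2 + 5*3)/(10 - 1*3**2 + 3*3))**4 = ((-1 - 1*9 + 15)/(10 - 1*9 + 9))**4 = ((-1 - 9 + 15)/(10 - 9 + 9))**4 = (5/10)**4 = ((1/10)*5)**4 = (1/2)**4 = 1/16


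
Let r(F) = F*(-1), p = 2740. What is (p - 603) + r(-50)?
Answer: 2187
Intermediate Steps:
r(F) = -F
(p - 603) + r(-50) = (2740 - 603) - 1*(-50) = 2137 + 50 = 2187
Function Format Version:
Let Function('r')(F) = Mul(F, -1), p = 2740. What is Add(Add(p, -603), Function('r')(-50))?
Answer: 2187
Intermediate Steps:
Function('r')(F) = Mul(-1, F)
Add(Add(p, -603), Function('r')(-50)) = Add(Add(2740, -603), Mul(-1, -50)) = Add(2137, 50) = 2187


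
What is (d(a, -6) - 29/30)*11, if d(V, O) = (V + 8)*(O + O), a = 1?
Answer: -35959/30 ≈ -1198.6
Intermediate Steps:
d(V, O) = 2*O*(8 + V) (d(V, O) = (8 + V)*(2*O) = 2*O*(8 + V))
(d(a, -6) - 29/30)*11 = (2*(-6)*(8 + 1) - 29/30)*11 = (2*(-6)*9 - 29*1/30)*11 = (-108 - 29/30)*11 = -3269/30*11 = -35959/30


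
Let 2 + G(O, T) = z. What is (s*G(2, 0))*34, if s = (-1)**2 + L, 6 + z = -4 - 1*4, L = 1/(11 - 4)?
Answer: -4352/7 ≈ -621.71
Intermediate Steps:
L = 1/7 ≈ 0.14286
z = -14 (z = -6 + (-4 - 1*4) = -6 + (-4 - 4) = -6 - 8 = -14)
G(O, T) = -16 (G(O, T) = -2 - 14 = -16)
s = 8/7 (s = (-1)**2 + 1/7 = 1 + 1/7 = 8/7 ≈ 1.1429)
(s*G(2, 0))*34 = ((8/7)*(-16))*34 = -128/7*34 = -4352/7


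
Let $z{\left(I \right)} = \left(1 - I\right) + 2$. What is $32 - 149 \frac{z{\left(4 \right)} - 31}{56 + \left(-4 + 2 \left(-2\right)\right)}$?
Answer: $\frac{394}{3} \approx 131.33$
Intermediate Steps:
$z{\left(I \right)} = 3 - I$
$32 - 149 \frac{z{\left(4 \right)} - 31}{56 + \left(-4 + 2 \left(-2\right)\right)} = 32 - 149 \frac{\left(3 - 4\right) - 31}{56 + \left(-4 + 2 \left(-2\right)\right)} = 32 - 149 \frac{\left(3 - 4\right) - 31}{56 - 8} = 32 - 149 \frac{-1 - 31}{56 - 8} = 32 - 149 \left(- \frac{32}{48}\right) = 32 - 149 \left(\left(-32\right) \frac{1}{48}\right) = 32 - - \frac{298}{3} = 32 + \frac{298}{3} = \frac{394}{3}$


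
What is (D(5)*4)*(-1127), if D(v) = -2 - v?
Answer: 31556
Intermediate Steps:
(D(5)*4)*(-1127) = ((-2 - 1*5)*4)*(-1127) = ((-2 - 5)*4)*(-1127) = -7*4*(-1127) = -28*(-1127) = 31556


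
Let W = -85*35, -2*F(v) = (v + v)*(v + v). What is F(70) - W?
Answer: -6825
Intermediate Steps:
F(v) = -2*v**2 (F(v) = -(v + v)*(v + v)/2 = -2*v*2*v/2 = -2*v**2)
W = -2975
F(70) - W = -2*70**2 - 1*(-2975) = -2*4900 + 2975 = -9800 + 2975 = -6825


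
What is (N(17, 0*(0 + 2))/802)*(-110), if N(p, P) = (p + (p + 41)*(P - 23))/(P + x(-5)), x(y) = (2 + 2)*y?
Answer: -14487/1604 ≈ -9.0318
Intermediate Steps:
x(y) = 4*y
N(p, P) = (p + (-23 + P)*(41 + p))/(-20 + P) (N(p, P) = (p + (p + 41)*(P - 23))/(P + 4*(-5)) = (p + (41 + p)*(-23 + P))/(P - 20) = (p + (-23 + P)*(41 + p))/(-20 + P))
(N(17, 0*(0 + 2))/802)*(-110) = (((-943 - 22*17 + 41*(0*(0 + 2)) + (0*(0 + 2))*17)/(-20 + 0*(0 + 2)))/802)*(-110) = (((-943 - 374 + 41*(0*2) + (0*2)*17)/(-20 + 0*2))*(1/802))*(-110) = (((-943 - 374 + 41*0 + 0*17)/(-20 + 0))*(1/802))*(-110) = (((-943 - 374 + 0 + 0)/(-20))*(1/802))*(-110) = (-1/20*(-1317)*(1/802))*(-110) = ((1317/20)*(1/802))*(-110) = (1317/16040)*(-110) = -14487/1604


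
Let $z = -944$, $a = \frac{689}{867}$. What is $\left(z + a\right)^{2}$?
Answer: $\frac{668729782081}{751689} \approx 8.8964 \cdot 10^{5}$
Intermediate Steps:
$a = \frac{689}{867}$ ($a = 689 \cdot \frac{1}{867} = \frac{689}{867} \approx 0.79469$)
$\left(z + a\right)^{2} = \left(-944 + \frac{689}{867}\right)^{2} = \left(- \frac{817759}{867}\right)^{2} = \frac{668729782081}{751689}$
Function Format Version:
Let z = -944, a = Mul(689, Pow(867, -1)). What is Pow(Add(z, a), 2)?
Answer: Rational(668729782081, 751689) ≈ 8.8964e+5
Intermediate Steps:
a = Rational(689, 867) (a = Mul(689, Rational(1, 867)) = Rational(689, 867) ≈ 0.79469)
Pow(Add(z, a), 2) = Pow(Add(-944, Rational(689, 867)), 2) = Pow(Rational(-817759, 867), 2) = Rational(668729782081, 751689)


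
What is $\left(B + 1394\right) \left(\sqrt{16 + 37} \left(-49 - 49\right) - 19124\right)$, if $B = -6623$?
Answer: $99999396 + 512442 \sqrt{53} \approx 1.0373 \cdot 10^{8}$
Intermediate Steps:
$\left(B + 1394\right) \left(\sqrt{16 + 37} \left(-49 - 49\right) - 19124\right) = \left(-6623 + 1394\right) \left(\sqrt{16 + 37} \left(-49 - 49\right) - 19124\right) = - 5229 \left(\sqrt{53} \left(-98\right) - 19124\right) = - 5229 \left(- 98 \sqrt{53} - 19124\right) = - 5229 \left(-19124 - 98 \sqrt{53}\right) = 99999396 + 512442 \sqrt{53}$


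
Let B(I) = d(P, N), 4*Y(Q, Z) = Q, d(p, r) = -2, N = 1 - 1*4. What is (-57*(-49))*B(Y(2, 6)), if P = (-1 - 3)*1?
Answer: -5586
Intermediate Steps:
N = -3 (N = 1 - 4 = -3)
P = -4 (P = -4*1 = -4)
Y(Q, Z) = Q/4
B(I) = -2
(-57*(-49))*B(Y(2, 6)) = -57*(-49)*(-2) = 2793*(-2) = -5586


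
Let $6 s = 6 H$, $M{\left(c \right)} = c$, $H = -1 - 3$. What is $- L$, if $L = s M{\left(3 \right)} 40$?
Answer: $480$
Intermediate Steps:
$H = -4$ ($H = -1 - 3 = -4$)
$s = -4$ ($s = \frac{6 \left(-4\right)}{6} = \frac{1}{6} \left(-24\right) = -4$)
$L = -480$ ($L = \left(-4\right) 3 \cdot 40 = \left(-12\right) 40 = -480$)
$- L = \left(-1\right) \left(-480\right) = 480$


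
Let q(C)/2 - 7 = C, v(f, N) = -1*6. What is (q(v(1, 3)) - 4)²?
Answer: 4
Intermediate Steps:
v(f, N) = -6
q(C) = 14 + 2*C
(q(v(1, 3)) - 4)² = ((14 + 2*(-6)) - 4)² = ((14 - 12) - 4)² = (2 - 4)² = (-2)² = 4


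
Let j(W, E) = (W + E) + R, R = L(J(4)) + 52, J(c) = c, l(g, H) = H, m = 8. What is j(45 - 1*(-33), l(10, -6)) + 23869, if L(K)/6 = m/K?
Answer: 24005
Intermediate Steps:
L(K) = 48/K (L(K) = 6*(8/K) = 48/K)
R = 64 (R = 48/4 + 52 = 48*(¼) + 52 = 12 + 52 = 64)
j(W, E) = 64 + E + W (j(W, E) = (W + E) + 64 = (E + W) + 64 = 64 + E + W)
j(45 - 1*(-33), l(10, -6)) + 23869 = (64 - 6 + (45 - 1*(-33))) + 23869 = (64 - 6 + (45 + 33)) + 23869 = (64 - 6 + 78) + 23869 = 136 + 23869 = 24005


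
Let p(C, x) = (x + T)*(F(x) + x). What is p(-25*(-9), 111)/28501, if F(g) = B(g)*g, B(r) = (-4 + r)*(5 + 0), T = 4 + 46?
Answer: 9578856/28501 ≈ 336.09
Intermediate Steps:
T = 50
B(r) = -20 + 5*r (B(r) = (-4 + r)*5 = -20 + 5*r)
F(g) = g*(-20 + 5*g) (F(g) = (-20 + 5*g)*g = g*(-20 + 5*g))
p(C, x) = (50 + x)*(x + 5*x*(-4 + x)) (p(C, x) = (x + 50)*(5*x*(-4 + x) + x) = (50 + x)*(x + 5*x*(-4 + x)))
p(-25*(-9), 111)/28501 = (111*(-950 + 5*111² + 231*111))/28501 = (111*(-950 + 5*12321 + 25641))*(1/28501) = (111*(-950 + 61605 + 25641))*(1/28501) = (111*86296)*(1/28501) = 9578856*(1/28501) = 9578856/28501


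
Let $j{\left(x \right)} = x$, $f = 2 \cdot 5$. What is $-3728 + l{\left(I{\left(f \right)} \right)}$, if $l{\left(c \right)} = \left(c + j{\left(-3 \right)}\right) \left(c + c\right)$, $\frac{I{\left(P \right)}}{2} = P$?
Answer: $-3048$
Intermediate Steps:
$f = 10$
$I{\left(P \right)} = 2 P$
$l{\left(c \right)} = 2 c \left(-3 + c\right)$ ($l{\left(c \right)} = \left(c - 3\right) \left(c + c\right) = \left(-3 + c\right) 2 c = 2 c \left(-3 + c\right)$)
$-3728 + l{\left(I{\left(f \right)} \right)} = -3728 + 2 \cdot 2 \cdot 10 \left(-3 + 2 \cdot 10\right) = -3728 + 2 \cdot 20 \left(-3 + 20\right) = -3728 + 2 \cdot 20 \cdot 17 = -3728 + 680 = -3048$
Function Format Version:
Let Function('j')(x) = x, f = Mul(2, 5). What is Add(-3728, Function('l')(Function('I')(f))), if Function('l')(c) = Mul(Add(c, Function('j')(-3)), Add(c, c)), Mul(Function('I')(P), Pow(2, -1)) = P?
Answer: -3048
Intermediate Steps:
f = 10
Function('I')(P) = Mul(2, P)
Function('l')(c) = Mul(2, c, Add(-3, c)) (Function('l')(c) = Mul(Add(c, -3), Add(c, c)) = Mul(Add(-3, c), Mul(2, c)) = Mul(2, c, Add(-3, c)))
Add(-3728, Function('l')(Function('I')(f))) = Add(-3728, Mul(2, Mul(2, 10), Add(-3, Mul(2, 10)))) = Add(-3728, Mul(2, 20, Add(-3, 20))) = Add(-3728, Mul(2, 20, 17)) = Add(-3728, 680) = -3048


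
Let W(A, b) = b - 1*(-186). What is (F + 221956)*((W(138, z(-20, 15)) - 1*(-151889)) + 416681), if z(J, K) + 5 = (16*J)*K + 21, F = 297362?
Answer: 292880811096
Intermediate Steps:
z(J, K) = 16 + 16*J*K (z(J, K) = -5 + ((16*J)*K + 21) = -5 + (16*J*K + 21) = -5 + (21 + 16*J*K) = 16 + 16*J*K)
W(A, b) = 186 + b (W(A, b) = b + 186 = 186 + b)
(F + 221956)*((W(138, z(-20, 15)) - 1*(-151889)) + 416681) = (297362 + 221956)*(((186 + (16 + 16*(-20)*15)) - 1*(-151889)) + 416681) = 519318*(((186 + (16 - 4800)) + 151889) + 416681) = 519318*(((186 - 4784) + 151889) + 416681) = 519318*((-4598 + 151889) + 416681) = 519318*(147291 + 416681) = 519318*563972 = 292880811096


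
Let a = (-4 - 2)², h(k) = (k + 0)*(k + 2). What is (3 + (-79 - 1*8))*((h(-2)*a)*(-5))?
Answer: 0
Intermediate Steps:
h(k) = k*(2 + k)
a = 36 (a = (-6)² = 36)
(3 + (-79 - 1*8))*((h(-2)*a)*(-5)) = (3 + (-79 - 1*8))*((-2*(2 - 2)*36)*(-5)) = (3 + (-79 - 8))*((-2*0*36)*(-5)) = (3 - 87)*((0*36)*(-5)) = -0*(-5) = -84*0 = 0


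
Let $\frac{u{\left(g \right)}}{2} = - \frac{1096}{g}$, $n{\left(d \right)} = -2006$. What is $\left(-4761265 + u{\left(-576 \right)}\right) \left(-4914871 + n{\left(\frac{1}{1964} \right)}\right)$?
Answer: $\frac{280926427895477}{12} \approx 2.3411 \cdot 10^{13}$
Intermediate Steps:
$u{\left(g \right)} = - \frac{2192}{g}$ ($u{\left(g \right)} = 2 \left(- \frac{1096}{g}\right) = - \frac{2192}{g}$)
$\left(-4761265 + u{\left(-576 \right)}\right) \left(-4914871 + n{\left(\frac{1}{1964} \right)}\right) = \left(-4761265 - \frac{2192}{-576}\right) \left(-4914871 - 2006\right) = \left(-4761265 - - \frac{137}{36}\right) \left(-4916877\right) = \left(-4761265 + \frac{137}{36}\right) \left(-4916877\right) = \left(- \frac{171405403}{36}\right) \left(-4916877\right) = \frac{280926427895477}{12}$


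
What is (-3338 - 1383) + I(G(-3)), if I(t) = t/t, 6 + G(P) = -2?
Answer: -4720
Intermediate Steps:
G(P) = -8 (G(P) = -6 - 2 = -8)
I(t) = 1
(-3338 - 1383) + I(G(-3)) = (-3338 - 1383) + 1 = -4721 + 1 = -4720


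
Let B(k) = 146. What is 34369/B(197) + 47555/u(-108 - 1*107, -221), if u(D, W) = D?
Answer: 89261/6278 ≈ 14.218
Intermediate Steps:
34369/B(197) + 47555/u(-108 - 1*107, -221) = 34369/146 + 47555/(-108 - 1*107) = 34369*(1/146) + 47555/(-108 - 107) = 34369/146 + 47555/(-215) = 34369/146 + 47555*(-1/215) = 34369/146 - 9511/43 = 89261/6278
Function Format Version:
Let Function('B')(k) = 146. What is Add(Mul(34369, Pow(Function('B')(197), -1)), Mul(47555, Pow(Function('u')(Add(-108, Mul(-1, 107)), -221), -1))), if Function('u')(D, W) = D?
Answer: Rational(89261, 6278) ≈ 14.218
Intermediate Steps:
Add(Mul(34369, Pow(Function('B')(197), -1)), Mul(47555, Pow(Function('u')(Add(-108, Mul(-1, 107)), -221), -1))) = Add(Mul(34369, Pow(146, -1)), Mul(47555, Pow(Add(-108, Mul(-1, 107)), -1))) = Add(Mul(34369, Rational(1, 146)), Mul(47555, Pow(Add(-108, -107), -1))) = Add(Rational(34369, 146), Mul(47555, Pow(-215, -1))) = Add(Rational(34369, 146), Mul(47555, Rational(-1, 215))) = Add(Rational(34369, 146), Rational(-9511, 43)) = Rational(89261, 6278)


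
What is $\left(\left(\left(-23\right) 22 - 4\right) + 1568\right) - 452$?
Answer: $606$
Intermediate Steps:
$\left(\left(\left(-23\right) 22 - 4\right) + 1568\right) - 452 = \left(\left(-506 - 4\right) + 1568\right) - 452 = \left(-510 + 1568\right) - 452 = 1058 - 452 = 606$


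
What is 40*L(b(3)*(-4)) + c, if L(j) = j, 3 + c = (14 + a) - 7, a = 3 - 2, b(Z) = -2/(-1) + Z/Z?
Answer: -475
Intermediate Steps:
b(Z) = 3 (b(Z) = -2*(-1) + 1 = 2 + 1 = 3)
a = 1
c = 5 (c = -3 + ((14 + 1) - 7) = -3 + (15 - 7) = -3 + 8 = 5)
40*L(b(3)*(-4)) + c = 40*(3*(-4)) + 5 = 40*(-12) + 5 = -480 + 5 = -475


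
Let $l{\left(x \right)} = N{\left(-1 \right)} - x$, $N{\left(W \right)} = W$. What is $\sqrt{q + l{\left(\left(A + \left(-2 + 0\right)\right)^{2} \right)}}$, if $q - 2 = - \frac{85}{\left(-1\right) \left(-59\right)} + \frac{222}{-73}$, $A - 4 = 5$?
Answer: $\frac{i \sqrt{973549973}}{4307} \approx 7.2444 i$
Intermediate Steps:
$A = 9$ ($A = 4 + 5 = 9$)
$l{\left(x \right)} = -1 - x$
$q = - \frac{10689}{4307}$ ($q = 2 + \left(- \frac{85}{\left(-1\right) \left(-59\right)} + \frac{222}{-73}\right) = 2 - \left(\frac{222}{73} + \frac{85}{59}\right) = 2 - \frac{19303}{4307} = - \frac{10689}{4307} \approx -2.4818$)
$\sqrt{q + l{\left(\left(A + \left(-2 + 0\right)\right)^{2} \right)}} = \sqrt{- \frac{10689}{4307} - \left(1 + \left(9 + \left(-2 + 0\right)\right)^{2}\right)} = \sqrt{- \frac{10689}{4307} - \left(1 + \left(9 - 2\right)^{2}\right)} = \sqrt{- \frac{10689}{4307} - 50} = \sqrt{- \frac{226039}{4307}} = \frac{i \sqrt{973549973}}{4307}$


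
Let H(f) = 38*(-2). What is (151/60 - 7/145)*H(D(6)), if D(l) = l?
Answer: -16321/87 ≈ -187.60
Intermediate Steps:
H(f) = -76
(151/60 - 7/145)*H(D(6)) = (151/60 - 7/145)*(-76) = (859/348)*(-76) = -16321/87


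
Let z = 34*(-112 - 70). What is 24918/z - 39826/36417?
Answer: -576941047/112674198 ≈ -5.1204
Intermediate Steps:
z = -6188 (z = 34*(-182) = -6188)
24918/z - 39826/36417 = 24918/(-6188) - 39826/36417 = 24918*(-1/6188) - 39826*1/36417 = -12459/3094 - 39826/36417 = -576941047/112674198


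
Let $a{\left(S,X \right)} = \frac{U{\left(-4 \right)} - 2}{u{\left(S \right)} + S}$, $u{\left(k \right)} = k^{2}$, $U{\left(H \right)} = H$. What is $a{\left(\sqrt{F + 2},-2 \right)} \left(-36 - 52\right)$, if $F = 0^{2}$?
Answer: $528 - 264 \sqrt{2} \approx 154.65$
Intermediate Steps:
$F = 0$
$a{\left(S,X \right)} = - \frac{6}{S + S^{2}}$ ($a{\left(S,X \right)} = \frac{-4 - 2}{S^{2} + S} = - \frac{6}{S + S^{2}}$)
$a{\left(\sqrt{F + 2},-2 \right)} \left(-36 - 52\right) = - \frac{6}{\sqrt{0 + 2} \left(1 + \sqrt{0 + 2}\right)} \left(-36 - 52\right) = - \frac{6}{\sqrt{2} \left(1 + \sqrt{2}\right)} \left(-88\right) = - \frac{6 \frac{\sqrt{2}}{2}}{1 + \sqrt{2}} \left(-88\right) = - \frac{3 \sqrt{2}}{1 + \sqrt{2}} \left(-88\right) = \frac{264 \sqrt{2}}{1 + \sqrt{2}}$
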